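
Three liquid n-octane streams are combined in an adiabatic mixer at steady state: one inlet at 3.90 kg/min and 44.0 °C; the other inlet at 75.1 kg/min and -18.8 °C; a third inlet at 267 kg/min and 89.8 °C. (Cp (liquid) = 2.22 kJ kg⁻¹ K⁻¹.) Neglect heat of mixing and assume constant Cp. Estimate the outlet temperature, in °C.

T_out = 65.7 °C

No heat crosses the boundary, so H_out = H_in.
T_out = Σ ṁᵢCp,ᵢTᵢ / Σ ṁᵢCp,ᵢ
      = 50475 / 768.12 = 65.712 °C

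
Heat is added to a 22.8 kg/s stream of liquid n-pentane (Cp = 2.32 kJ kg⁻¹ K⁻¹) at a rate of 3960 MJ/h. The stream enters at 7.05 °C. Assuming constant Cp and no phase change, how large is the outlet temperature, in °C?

Q = 3960 MJ/h = 1100 kJ/s
ΔT = Q/(ṁ·Cp) = 1100/(22.8×2.32) = 20.796 K
T_out = 7.05 + 20.796 = 27.846 °C

T_out = 27.8 °C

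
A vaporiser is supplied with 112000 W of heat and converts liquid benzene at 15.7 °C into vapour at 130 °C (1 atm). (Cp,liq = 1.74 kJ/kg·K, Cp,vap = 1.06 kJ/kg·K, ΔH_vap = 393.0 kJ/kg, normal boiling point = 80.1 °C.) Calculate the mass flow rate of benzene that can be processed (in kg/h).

Δh = 1.74×(80.1−15.7) + 393.0 + 1.06×(130−80.1) = 557.95 kJ/kg
Q = 112000 W = 112 kJ/s = 403200 kJ/h
ṁ = Q/Δh = 403200 / 557.95 = 722.65 kg/h

ṁ = 723 kg/h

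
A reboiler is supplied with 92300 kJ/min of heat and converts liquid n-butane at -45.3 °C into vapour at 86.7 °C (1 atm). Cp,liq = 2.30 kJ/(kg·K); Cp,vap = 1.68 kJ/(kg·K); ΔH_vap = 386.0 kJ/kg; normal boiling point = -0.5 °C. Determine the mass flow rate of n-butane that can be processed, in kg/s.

ṁ = 2.42 kg/s

Δh = 2.30×(-0.5−-45.3) + 386.0 + 1.68×(86.7−-0.5) = 635.54 kJ/kg
Q = 92300 kJ/min = 1538.3 kJ/s = 1538.3 kJ/s
ṁ = Q/Δh = 1538.3 / 635.54 = 2.4205 kg/s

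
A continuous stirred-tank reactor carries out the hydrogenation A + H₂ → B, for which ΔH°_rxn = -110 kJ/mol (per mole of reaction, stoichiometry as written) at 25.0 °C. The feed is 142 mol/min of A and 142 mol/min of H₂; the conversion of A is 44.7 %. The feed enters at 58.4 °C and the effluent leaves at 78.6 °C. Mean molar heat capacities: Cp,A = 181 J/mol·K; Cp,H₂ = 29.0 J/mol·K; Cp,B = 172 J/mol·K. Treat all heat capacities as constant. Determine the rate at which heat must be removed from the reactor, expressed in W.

Q_out = 108000 W

Extent of reaction ξ = 0.447 × 142 = 63.474 mol/min
Reaction term: ξ·ΔH°_rxn = 63.474 × -110 = -6982.1 kJ/min
Sensible, feed 58.4→25 °C: -995.99 kJ/min
Outlet flows (mol/min): A 78.526, H₂ 78.526, B 63.474
Sensible, products 25→78.6 °C: 1469.1 kJ/min
Q = ΔH = -6509.1 kJ/min = -108.48 kW
Heat removed = 108480 W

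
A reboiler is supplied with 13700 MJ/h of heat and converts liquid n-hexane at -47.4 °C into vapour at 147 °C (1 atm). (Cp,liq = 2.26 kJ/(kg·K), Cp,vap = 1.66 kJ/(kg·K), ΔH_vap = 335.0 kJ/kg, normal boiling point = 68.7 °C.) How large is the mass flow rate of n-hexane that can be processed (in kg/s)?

Δh = 2.26×(68.7−-47.4) + 335.0 + 1.66×(147−68.7) = 727.36 kJ/kg
Q = 13700 MJ/h = 3805.6 kJ/s = 3805.6 kJ/s
ṁ = Q/Δh = 3805.6 / 727.36 = 5.232 kg/s

ṁ = 5.23 kg/s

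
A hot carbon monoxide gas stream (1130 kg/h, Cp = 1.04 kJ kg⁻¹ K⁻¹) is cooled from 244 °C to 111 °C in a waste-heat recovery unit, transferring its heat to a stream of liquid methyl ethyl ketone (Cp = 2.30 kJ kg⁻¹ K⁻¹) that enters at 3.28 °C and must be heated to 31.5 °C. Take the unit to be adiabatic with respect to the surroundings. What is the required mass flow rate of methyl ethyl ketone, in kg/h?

ṁ_c = 2410 kg/h

Heat released by hot stream: Q = 1130 × 1.04 × (244 − 111) = 156300 kJ/h
Energy balance on cold side (adiabatic exchanger): Q = ṁ_c·Cp_c·(T_c,out − T_c,in)
ṁ_c = 156300 / [2.30 × (31.5 − 3.28)] = 2408.1 kg/h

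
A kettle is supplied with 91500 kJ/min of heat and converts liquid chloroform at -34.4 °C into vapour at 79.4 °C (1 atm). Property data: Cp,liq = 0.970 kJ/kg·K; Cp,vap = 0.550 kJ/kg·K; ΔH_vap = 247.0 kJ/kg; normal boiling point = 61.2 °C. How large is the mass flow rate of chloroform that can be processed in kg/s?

Δh = 0.970×(61.2−-34.4) + 247.0 + 0.550×(79.4−61.2) = 349.74 kJ/kg
Q = 91500 kJ/min = 1525 kJ/s = 1525 kJ/s
ṁ = Q/Δh = 1525 / 349.74 = 4.3604 kg/s

ṁ = 4.36 kg/s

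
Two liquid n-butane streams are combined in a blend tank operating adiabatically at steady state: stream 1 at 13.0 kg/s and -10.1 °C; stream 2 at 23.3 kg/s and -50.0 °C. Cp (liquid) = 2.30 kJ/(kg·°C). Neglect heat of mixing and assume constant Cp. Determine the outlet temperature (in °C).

Energy balance with Q = 0: Σ ṁᵢCp,ᵢ(T_out − Tᵢ) = 0
Σ ṁᵢCp,ᵢTᵢ = 13.0×2.30×-10.1 + 23.3×2.30×-50.0 = -2981.5
Σ ṁᵢCp,ᵢ = 13.0×2.30 + 23.3×2.30 = 83.49
T_out = -2981.5 / 83.49 = -35.711 °C

T_out = -35.7 °C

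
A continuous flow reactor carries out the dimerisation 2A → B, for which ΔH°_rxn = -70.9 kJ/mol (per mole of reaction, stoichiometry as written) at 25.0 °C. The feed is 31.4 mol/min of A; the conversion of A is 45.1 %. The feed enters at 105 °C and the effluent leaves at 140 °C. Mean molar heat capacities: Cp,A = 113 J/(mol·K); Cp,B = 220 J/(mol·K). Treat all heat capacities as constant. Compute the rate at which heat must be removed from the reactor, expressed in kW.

Q_out = 6.38 kW

Extent of reaction ξ = 0.451 × 31.4 / 2 = 7.0807 mol/min
Reaction term: ξ·ΔH°_rxn = 7.0807 × -70.9 = -502.02 kJ/min
Sensible, feed 105→25 °C: -283.86 kJ/min
Outlet flows (mol/min): A 17.239, B 7.0807
Sensible, products 25→140 °C: 403.16 kJ/min
Q = ΔH = -382.72 kJ/min = -6.3787 kW
Heat removed = 6.3787 kW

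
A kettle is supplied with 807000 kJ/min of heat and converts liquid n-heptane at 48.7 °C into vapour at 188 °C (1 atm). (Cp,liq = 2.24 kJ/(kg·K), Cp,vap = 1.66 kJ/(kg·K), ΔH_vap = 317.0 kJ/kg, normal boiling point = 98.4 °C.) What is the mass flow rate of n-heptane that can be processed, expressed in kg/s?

ṁ = 23.3 kg/s

Δh = 2.24×(98.4−48.7) + 317.0 + 1.66×(188−98.4) = 577.06 kJ/kg
Q = 807000 kJ/min = 13450 kJ/s = 13450 kJ/s
ṁ = Q/Δh = 13450 / 577.06 = 23.308 kg/s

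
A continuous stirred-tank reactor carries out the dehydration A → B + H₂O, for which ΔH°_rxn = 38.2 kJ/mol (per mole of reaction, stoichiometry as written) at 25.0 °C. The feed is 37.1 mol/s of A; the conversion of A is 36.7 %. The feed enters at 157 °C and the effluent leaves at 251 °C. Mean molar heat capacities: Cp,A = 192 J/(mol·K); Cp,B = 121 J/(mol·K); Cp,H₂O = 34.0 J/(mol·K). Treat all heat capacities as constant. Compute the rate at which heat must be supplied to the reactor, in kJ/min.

Q_in = 64600 kJ/min

Extent of reaction ξ = 0.367 × 37.1 = 13.616 mol/s
Reaction term: ξ·ΔH°_rxn = 13.616 × 38.2 = 520.12 kJ/s
Sensible, feed 157→25 °C: -940.26 kJ/s
Outlet flows (mol/s): A 23.484, B 13.616, H₂O 13.616
Sensible, products 25→251 °C: 1496 kJ/s
Q = ΔH = 1075.8 kJ/s = 1075.8 kW
Heat supplied = 64551 kJ/min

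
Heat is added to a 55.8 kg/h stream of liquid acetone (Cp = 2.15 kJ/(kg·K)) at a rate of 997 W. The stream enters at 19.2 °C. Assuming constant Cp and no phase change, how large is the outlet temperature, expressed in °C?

T_out = 49.1 °C

Q = 997 W = 3589.2 kJ/h
ΔT = Q/(ṁ·Cp) = 3589.2/(55.8×2.15) = 29.917 K
T_out = 19.2 + 29.917 = 49.117 °C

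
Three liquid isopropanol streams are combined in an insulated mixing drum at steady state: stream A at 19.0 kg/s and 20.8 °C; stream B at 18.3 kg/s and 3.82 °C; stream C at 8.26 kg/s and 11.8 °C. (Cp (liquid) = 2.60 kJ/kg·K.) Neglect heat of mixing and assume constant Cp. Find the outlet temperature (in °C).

T_out = 12.3 °C

No heat crosses the boundary, so H_out = H_in.
Σ ṁᵢCp,ᵢTᵢ = 19.0×2.60×20.8 + 18.3×2.60×3.82 + 8.26×2.60×11.8 = 1462.7
Σ ṁᵢCp,ᵢ = 19.0×2.60 + 18.3×2.60 + 8.26×2.60 = 118.46
T_out = 1462.7 / 118.46 = 12.348 °C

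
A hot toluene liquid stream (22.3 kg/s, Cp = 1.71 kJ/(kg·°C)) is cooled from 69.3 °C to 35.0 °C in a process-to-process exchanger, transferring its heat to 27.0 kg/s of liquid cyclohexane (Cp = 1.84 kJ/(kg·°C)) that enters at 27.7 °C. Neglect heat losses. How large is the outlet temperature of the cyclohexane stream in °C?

Heat released by hot stream: Q = 22.3 × 1.71 × (69.3 − 35.0) = 1308 kJ/s
Energy balance on cold side (adiabatic exchanger): Q = ṁ_c·Cp_c·(T_c,out − T_c,in)
T_c,out = 27.7 + 1308/(27.0 × 1.84) = 54.028 °C

T_c,out = 54.0 °C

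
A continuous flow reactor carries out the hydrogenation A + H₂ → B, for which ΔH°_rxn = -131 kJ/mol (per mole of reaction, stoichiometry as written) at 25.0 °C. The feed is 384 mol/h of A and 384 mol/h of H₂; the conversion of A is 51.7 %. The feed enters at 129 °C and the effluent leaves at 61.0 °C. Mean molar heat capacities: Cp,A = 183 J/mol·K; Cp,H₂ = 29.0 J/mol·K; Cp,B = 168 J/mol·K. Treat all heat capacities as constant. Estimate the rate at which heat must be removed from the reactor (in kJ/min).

Q_out = 531 kJ/min

Extent of reaction ξ = 0.517 × 384 = 198.53 mol/h
Reaction term: ξ·ΔH°_rxn = 198.53 × -131 = -26007 kJ/h
Sensible, feed 129→25 °C: -8466.4 kJ/h
Outlet flows (mol/h): A 185.47, H₂ 185.47, B 198.53
Sensible, products 25→61.0 °C: 2616.2 kJ/h
Q = ΔH = -31857 kJ/h = -8.8493 kW
Heat removed = 530.96 kJ/min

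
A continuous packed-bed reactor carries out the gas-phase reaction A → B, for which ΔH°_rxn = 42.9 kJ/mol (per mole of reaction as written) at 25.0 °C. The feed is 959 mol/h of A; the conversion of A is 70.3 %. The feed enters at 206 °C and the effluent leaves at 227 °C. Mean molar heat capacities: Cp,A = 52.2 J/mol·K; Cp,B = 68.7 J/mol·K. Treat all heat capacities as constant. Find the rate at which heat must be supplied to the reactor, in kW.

Q_in = 8.95 kW

Extent of reaction ξ = 0.703 × 959 = 674.18 mol/h
Reaction term: ξ·ΔH°_rxn = 674.18 × 42.9 = 28922 kJ/h
Sensible, feed 206→25 °C: -9060.8 kJ/h
Outlet flows (mol/h): A 284.82, B 674.18
Sensible, products 25→227 °C: 12359 kJ/h
Q = ΔH = 32220 kJ/h = 8.9501 kW
Heat supplied = 8.9501 kW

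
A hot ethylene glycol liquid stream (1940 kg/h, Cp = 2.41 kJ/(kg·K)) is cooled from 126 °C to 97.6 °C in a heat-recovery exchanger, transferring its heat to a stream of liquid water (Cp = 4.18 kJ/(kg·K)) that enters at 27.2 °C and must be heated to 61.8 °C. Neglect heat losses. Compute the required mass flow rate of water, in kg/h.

ṁ_c = 918 kg/h

Heat released by hot stream: Q = 1940 × 2.41 × (126 − 97.6) = 132780 kJ/h
Energy balance on cold side (adiabatic exchanger): Q = ṁ_c·Cp_c·(T_c,out − T_c,in)
ṁ_c = 132780 / [4.18 × (61.8 − 27.2)] = 918.09 kg/h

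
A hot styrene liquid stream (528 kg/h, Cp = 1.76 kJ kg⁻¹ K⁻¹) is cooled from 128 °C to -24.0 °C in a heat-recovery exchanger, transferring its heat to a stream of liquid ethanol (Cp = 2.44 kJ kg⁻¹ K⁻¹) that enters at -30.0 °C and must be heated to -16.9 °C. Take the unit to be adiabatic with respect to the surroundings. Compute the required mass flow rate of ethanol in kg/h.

ṁ_c = 4420 kg/h

Heat released by hot stream: Q = 528 × 1.76 × (128 − -24.0) = 141250 kJ/h
Energy balance on cold side (adiabatic exchanger): Q = ṁ_c·Cp_c·(T_c,out − T_c,in)
ṁ_c = 141250 / [2.44 × (-16.9 − -30.0)] = 4419.1 kg/h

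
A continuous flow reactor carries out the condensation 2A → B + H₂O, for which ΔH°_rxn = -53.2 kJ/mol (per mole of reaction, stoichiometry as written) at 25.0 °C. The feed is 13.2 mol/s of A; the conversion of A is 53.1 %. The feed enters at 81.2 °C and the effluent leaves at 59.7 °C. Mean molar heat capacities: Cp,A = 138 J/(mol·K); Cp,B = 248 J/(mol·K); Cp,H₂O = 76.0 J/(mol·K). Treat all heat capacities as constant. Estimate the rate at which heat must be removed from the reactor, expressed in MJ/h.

Q_out = 791 MJ/h

Extent of reaction ξ = 0.531 × 13.2 / 2 = 3.5046 mol/s
Reaction term: ξ·ΔH°_rxn = 3.5046 × -53.2 = -186.44 kJ/s
Sensible, feed 81.2→25 °C: -102.37 kJ/s
Outlet flows (mol/s): A 6.1908, B 3.5046, H₂O 3.5046
Sensible, products 25→59.7 °C: 69.047 kJ/s
Q = ΔH = -219.77 kJ/s = -219.77 kW
Heat removed = 791.18 MJ/h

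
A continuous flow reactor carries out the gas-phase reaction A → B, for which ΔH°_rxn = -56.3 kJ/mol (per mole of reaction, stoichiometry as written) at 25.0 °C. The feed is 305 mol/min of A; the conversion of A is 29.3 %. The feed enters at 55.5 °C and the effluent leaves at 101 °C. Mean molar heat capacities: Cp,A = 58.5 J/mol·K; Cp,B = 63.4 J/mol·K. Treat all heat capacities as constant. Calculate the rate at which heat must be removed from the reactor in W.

Q_out = 69800 W

Extent of reaction ξ = 0.293 × 305 = 89.365 mol/min
Reaction term: ξ·ΔH°_rxn = 89.365 × -56.3 = -5031.2 kJ/min
Sensible, feed 55.5→25 °C: -544.2 kJ/min
Outlet flows (mol/min): A 215.63, B 89.365
Sensible, products 25→101 °C: 1389.3 kJ/min
Q = ΔH = -4186.1 kJ/min = -69.769 kW
Heat removed = 69769 W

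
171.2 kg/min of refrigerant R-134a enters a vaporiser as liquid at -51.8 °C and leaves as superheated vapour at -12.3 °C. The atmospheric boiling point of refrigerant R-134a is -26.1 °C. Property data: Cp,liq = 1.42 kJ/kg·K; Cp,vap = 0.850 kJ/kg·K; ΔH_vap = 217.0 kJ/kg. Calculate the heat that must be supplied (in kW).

liquid -51.8→-26.1 °C: 36.494 kJ/kg
vaporisation at -26.1 °C: 217 kJ/kg
vapour -26.1→-12.3 °C: 11.73 kJ/kg
Δh = 36.494 + 217 + 11.73 = 265.22 kJ/kg
Q = ṁ·Δh = 171.2 kg/min × 265.22 kJ/kg = 45406 kJ/min
|Q| = 756.77 kW

Q = 757 kW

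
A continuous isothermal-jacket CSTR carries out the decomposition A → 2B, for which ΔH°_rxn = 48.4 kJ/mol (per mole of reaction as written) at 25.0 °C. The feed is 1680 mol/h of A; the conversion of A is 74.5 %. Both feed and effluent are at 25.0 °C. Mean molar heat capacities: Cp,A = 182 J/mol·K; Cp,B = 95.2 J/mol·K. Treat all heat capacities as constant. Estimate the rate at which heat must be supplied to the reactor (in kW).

Q_in = 16.8 kW

Extent of reaction ξ = 0.745 × 1680 = 1251.6 mol/h
Reaction term: ξ·ΔH°_rxn = 1251.6 × 48.4 = 60577 kJ/h
Q = ΔH = 60577 kJ/h = 16.827 kW
Heat supplied = 16.827 kW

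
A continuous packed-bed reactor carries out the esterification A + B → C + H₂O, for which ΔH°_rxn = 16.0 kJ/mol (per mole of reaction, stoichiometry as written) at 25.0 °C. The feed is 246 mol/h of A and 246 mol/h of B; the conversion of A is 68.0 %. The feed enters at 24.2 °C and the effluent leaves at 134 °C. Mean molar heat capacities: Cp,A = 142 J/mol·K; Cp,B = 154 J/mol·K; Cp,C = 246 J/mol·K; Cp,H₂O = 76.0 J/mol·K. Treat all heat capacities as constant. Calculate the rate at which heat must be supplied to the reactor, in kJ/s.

Extent of reaction ξ = 0.680 × 246 = 167.28 mol/h
Reaction term: ξ·ΔH°_rxn = 167.28 × 16.0 = 2676.5 kJ/h
Sensible, feed 24.2→25 °C: 58.253 kJ/h
Outlet flows (mol/h): A 78.72, B 78.72, C 167.28, H₂O 167.28
Sensible, products 25→134 °C: 8411 kJ/h
Q = ΔH = 11146 kJ/h = 3.096 kW
Heat supplied = 3.096 kJ/s

Q_in = 3.10 kJ/s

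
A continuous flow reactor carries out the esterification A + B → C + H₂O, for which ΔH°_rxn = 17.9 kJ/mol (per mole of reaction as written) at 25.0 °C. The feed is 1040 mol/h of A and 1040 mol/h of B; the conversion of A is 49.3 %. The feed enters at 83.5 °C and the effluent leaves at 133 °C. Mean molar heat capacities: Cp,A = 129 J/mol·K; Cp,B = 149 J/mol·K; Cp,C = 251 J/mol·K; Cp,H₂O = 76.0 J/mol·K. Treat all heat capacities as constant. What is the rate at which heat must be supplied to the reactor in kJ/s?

Q_in = 7.28 kJ/s

Extent of reaction ξ = 0.493 × 1040 = 512.72 mol/h
Reaction term: ξ·ΔH°_rxn = 512.72 × 17.9 = 9177.7 kJ/h
Sensible, feed 83.5→25 °C: -16914 kJ/h
Outlet flows (mol/h): A 527.28, B 527.28, C 512.72, H₂O 512.72
Sensible, products 25→133 °C: 33938 kJ/h
Q = ΔH = 26202 kJ/h = 7.2785 kW
Heat supplied = 7.2785 kJ/s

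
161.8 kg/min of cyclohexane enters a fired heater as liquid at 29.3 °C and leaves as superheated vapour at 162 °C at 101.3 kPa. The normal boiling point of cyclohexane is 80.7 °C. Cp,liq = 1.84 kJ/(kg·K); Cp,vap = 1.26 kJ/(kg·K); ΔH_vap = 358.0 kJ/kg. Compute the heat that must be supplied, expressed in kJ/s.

liquid 29.3→80.7 °C: 94.576 kJ/kg
vaporisation at 80.7 °C: 358 kJ/kg
vapour 80.7→162 °C: 102.44 kJ/kg
Δh = 94.576 + 358 + 102.44 = 555.01 kJ/kg
Q = ṁ·Δh = 161.8 kg/min × 555.01 kJ/kg = 89801 kJ/min
|Q| = 1496.7 kW

Q = 1500 kJ/s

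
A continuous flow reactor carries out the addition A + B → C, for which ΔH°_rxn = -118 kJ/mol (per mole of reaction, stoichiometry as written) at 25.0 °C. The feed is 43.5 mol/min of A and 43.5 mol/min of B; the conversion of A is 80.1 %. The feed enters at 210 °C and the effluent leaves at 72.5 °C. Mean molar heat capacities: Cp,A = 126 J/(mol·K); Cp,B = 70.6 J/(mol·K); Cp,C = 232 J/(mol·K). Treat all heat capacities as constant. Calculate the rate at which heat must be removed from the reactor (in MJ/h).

Extent of reaction ξ = 0.801 × 43.5 = 34.843 mol/min
Reaction term: ξ·ΔH°_rxn = 34.843 × -118 = -4111.5 kJ/min
Sensible, feed 210→25 °C: -1582.1 kJ/min
Outlet flows (mol/min): A 8.6565, B 8.6565, C 34.843
Sensible, products 25→72.5 °C: 464.81 kJ/min
Q = ΔH = -5228.9 kJ/min = -87.148 kW
Heat removed = 313.73 MJ/h

Q_out = 314 MJ/h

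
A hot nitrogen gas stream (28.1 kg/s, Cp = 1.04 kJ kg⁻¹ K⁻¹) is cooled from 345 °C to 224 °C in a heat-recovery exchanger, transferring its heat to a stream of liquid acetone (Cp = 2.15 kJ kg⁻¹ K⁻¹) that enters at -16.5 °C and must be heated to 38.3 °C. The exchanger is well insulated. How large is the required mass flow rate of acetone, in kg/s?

ṁ_c = 30.0 kg/s

Heat released by hot stream: Q = 28.1 × 1.04 × (345 − 224) = 3536.1 kJ/s
Energy balance on cold side (adiabatic exchanger): Q = ṁ_c·Cp_c·(T_c,out − T_c,in)
ṁ_c = 3536.1 / [2.15 × (38.3 − -16.5)] = 30.013 kg/s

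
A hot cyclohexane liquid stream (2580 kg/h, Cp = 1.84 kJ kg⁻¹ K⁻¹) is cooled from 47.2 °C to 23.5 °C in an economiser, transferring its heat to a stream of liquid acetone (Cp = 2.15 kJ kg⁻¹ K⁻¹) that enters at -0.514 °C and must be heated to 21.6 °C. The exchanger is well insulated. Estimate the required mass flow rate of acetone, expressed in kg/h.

Heat released by hot stream: Q = 2580 × 1.84 × (47.2 − 23.5) = 112510 kJ/h
Energy balance on cold side (adiabatic exchanger): Q = ṁ_c·Cp_c·(T_c,out − T_c,in)
ṁ_c = 112510 / [2.15 × (21.6 − -0.514)] = 2366.4 kg/h

ṁ_c = 2370 kg/h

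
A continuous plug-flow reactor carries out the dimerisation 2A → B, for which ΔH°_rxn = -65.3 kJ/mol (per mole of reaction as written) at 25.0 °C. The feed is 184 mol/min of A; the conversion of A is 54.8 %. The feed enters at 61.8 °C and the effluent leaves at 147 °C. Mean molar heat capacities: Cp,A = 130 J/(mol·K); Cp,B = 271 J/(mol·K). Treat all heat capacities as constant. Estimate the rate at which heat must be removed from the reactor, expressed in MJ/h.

Q_out = 71.2 MJ/h

Extent of reaction ξ = 0.548 × 184 / 2 = 50.416 mol/min
Reaction term: ξ·ΔH°_rxn = 50.416 × -65.3 = -3292.2 kJ/min
Sensible, feed 61.8→25 °C: -880.26 kJ/min
Outlet flows (mol/min): A 83.168, B 50.416
Sensible, products 25→147 °C: 2985.9 kJ/min
Q = ΔH = -1186.5 kJ/min = -19.775 kW
Heat removed = 71.191 MJ/h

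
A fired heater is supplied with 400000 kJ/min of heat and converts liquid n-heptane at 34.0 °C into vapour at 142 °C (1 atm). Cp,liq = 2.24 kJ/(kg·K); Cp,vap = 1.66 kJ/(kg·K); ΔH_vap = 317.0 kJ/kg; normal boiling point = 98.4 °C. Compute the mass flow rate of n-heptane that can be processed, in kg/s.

ṁ = 12.5 kg/s

Δh = 2.24×(98.4−34.0) + 317.0 + 1.66×(142−98.4) = 533.63 kJ/kg
Q = 400000 kJ/min = 6666.7 kJ/s = 6666.7 kJ/s
ṁ = Q/Δh = 6666.7 / 533.63 = 12.493 kg/s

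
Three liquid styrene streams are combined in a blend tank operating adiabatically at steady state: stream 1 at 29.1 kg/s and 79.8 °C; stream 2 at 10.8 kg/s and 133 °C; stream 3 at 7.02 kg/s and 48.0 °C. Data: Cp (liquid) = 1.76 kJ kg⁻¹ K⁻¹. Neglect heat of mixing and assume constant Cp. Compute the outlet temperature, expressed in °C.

No heat crosses the boundary, so H_out = H_in.
T_out = Σ ṁᵢCp,ᵢTᵢ / Σ ṁᵢCp,ᵢ
      = 7208.2 / 82.579 = 87.288 °C

T_out = 87.3 °C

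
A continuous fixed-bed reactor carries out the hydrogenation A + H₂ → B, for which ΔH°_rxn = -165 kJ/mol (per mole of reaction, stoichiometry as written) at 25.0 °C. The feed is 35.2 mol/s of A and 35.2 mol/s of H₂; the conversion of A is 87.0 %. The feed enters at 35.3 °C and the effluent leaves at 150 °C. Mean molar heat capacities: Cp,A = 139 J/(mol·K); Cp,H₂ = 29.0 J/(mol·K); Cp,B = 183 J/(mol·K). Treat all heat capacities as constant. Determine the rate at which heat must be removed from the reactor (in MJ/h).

Q_out = 15500 MJ/h

Extent of reaction ξ = 0.870 × 35.2 = 30.624 mol/s
Reaction term: ξ·ΔH°_rxn = 30.624 × -165 = -5053 kJ/s
Sensible, feed 35.3→25 °C: -60.91 kJ/s
Outlet flows (mol/s): A 4.576, H₂ 4.576, B 30.624
Sensible, products 25→150 °C: 796.62 kJ/s
Q = ΔH = -4317.3 kJ/s = -4317.3 kW
Heat removed = 15542 MJ/h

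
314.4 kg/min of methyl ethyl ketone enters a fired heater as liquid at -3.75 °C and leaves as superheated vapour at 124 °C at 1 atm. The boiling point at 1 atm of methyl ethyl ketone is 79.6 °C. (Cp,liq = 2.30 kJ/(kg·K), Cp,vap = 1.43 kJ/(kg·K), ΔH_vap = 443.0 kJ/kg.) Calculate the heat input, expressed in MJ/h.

Q = 13200 MJ/h

liquid -3.75→79.6 °C: 191.7 kJ/kg
vaporisation at 79.6 °C: 443 kJ/kg
vapour 79.6→124 °C: 63.492 kJ/kg
Δh = 191.7 + 443 + 63.492 = 698.2 kJ/kg
Q = ṁ·Δh = 314.4 kg/min × 698.2 kJ/kg = 219510 kJ/min
|Q| = 3658.6 kW = 13171 MJ/h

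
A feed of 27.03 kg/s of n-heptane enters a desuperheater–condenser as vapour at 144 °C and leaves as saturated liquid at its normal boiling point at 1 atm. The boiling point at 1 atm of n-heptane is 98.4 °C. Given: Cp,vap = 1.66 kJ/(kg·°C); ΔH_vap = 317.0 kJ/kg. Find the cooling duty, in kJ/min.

Q_c = 637000 kJ/min

vapour 144→98.4 °C: -75.696 kJ/kg
condensation at 98.4 °C: -317 kJ/kg
Δh = -75.696 + -317 = -392.7 kJ/kg
Q = ṁ·Δh = 27.03 kg/s × -392.7 kJ/kg = -10615 kJ/s
|Q| = 10615 kW = 636870 kJ/min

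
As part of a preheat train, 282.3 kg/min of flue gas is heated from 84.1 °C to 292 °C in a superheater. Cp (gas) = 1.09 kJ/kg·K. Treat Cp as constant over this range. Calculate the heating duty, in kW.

Q = ṁ·Cp·ΔT = 282.3 × 1.09 × (292 − 84.1) = 63972 kJ/min
Converting: 63972 / 60 s = 1066.2 kW

Q = 1070 kW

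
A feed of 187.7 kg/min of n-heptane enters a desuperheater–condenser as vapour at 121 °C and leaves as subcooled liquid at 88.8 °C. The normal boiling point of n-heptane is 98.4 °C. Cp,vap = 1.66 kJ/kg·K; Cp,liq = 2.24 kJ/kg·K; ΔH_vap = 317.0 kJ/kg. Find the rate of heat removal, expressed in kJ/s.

Q_c = 1180 kJ/s

vapour 121→98.4 °C: -37.516 kJ/kg
condensation at 98.4 °C: -317 kJ/kg
liquid 98.4→88.8 °C: -21.504 kJ/kg
Δh = -37.516 + -317 + -21.504 = -376.02 kJ/kg
Q = ṁ·Δh = 187.7 kg/min × -376.02 kJ/kg = -70579 kJ/min
|Q| = 1176.3 kW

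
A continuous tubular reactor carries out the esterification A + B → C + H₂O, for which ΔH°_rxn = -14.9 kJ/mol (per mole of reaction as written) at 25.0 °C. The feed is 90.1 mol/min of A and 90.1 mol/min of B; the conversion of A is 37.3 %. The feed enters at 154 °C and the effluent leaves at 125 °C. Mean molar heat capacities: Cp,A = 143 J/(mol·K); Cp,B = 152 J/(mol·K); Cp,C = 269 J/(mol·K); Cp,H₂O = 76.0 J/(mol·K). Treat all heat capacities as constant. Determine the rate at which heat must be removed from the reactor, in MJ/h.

Extent of reaction ξ = 0.373 × 90.1 = 33.607 mol/min
Reaction term: ξ·ΔH°_rxn = 33.607 × -14.9 = -500.75 kJ/min
Sensible, feed 154→25 °C: -3428.8 kJ/min
Outlet flows (mol/min): A 56.493, B 56.493, C 33.607, H₂O 33.607
Sensible, products 25→125 °C: 2826 kJ/min
Q = ΔH = -1103.5 kJ/min = -18.392 kW
Heat removed = 66.211 MJ/h

Q_out = 66.2 MJ/h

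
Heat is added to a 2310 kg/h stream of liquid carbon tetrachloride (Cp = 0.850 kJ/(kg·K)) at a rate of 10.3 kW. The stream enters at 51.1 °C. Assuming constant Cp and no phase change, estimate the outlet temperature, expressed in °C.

T_out = 70.0 °C

Q = 10.3 kW = 37080 kJ/h
ΔT = Q/(ṁ·Cp) = 37080/(2310×0.850) = 18.885 K
T_out = 51.1 + 18.885 = 69.985 °C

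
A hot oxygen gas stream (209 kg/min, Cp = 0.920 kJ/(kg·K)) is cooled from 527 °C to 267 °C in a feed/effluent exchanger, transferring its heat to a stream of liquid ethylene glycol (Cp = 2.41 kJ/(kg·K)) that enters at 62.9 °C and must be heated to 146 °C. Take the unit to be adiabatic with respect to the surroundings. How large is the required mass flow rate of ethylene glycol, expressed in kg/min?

ṁ_c = 250 kg/min

Heat released by hot stream: Q = 209 × 0.920 × (527 − 267) = 49993 kJ/min
Energy balance on cold side (adiabatic exchanger): Q = ṁ_c·Cp_c·(T_c,out − T_c,in)
ṁ_c = 49993 / [2.41 × (146 − 62.9)] = 249.63 kg/min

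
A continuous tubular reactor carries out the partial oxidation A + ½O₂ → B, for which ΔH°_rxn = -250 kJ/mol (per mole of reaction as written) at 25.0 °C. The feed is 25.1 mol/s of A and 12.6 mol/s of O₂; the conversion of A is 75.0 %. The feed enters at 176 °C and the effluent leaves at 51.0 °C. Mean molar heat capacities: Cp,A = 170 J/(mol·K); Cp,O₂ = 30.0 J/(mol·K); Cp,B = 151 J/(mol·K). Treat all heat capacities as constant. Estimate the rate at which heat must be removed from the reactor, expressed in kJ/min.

Q_out = 318000 kJ/min

Extent of reaction ξ = 0.750 × 25.1 = 18.825 mol/s
Reaction term: ξ·ΔH°_rxn = 18.825 × -250 = -4706.3 kJ/s
Sensible, feed 176→25 °C: -701.39 kJ/s
Outlet flows (mol/s): A 6.275, O₂ 3.1875, B 18.825
Sensible, products 25→51.0 °C: 104.13 kJ/s
Q = ΔH = -5303.5 kJ/s = -5303.5 kW
Heat removed = 318210 kJ/min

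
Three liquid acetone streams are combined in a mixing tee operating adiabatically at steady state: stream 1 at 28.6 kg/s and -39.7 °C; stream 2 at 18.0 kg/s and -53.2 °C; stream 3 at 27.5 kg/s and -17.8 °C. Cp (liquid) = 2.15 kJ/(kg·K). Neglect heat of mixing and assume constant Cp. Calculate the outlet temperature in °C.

T_out = -34.9 °C

Adiabatic, steady state ⇒ Σ ṁᵢCp,ᵢ(T_out − Tᵢ) = 0
Σ ṁᵢCp,ᵢTᵢ = 28.6×2.15×-39.7 + 18.0×2.15×-53.2 + 27.5×2.15×-17.8 = -5552.4
Σ ṁᵢCp,ᵢ = 28.6×2.15 + 18.0×2.15 + 27.5×2.15 = 159.31
T_out = -5552.4 / 159.31 = -34.852 °C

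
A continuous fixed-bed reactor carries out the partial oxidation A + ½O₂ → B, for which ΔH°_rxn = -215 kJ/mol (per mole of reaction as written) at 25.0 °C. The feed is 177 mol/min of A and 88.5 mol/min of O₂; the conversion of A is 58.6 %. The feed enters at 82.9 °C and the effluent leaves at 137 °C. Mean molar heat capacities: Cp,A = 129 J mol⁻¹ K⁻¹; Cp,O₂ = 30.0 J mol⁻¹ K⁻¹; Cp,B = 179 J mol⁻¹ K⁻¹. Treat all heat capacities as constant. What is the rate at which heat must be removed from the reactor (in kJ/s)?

Extent of reaction ξ = 0.586 × 177 = 103.72 mol/min
Reaction term: ξ·ΔH°_rxn = 103.72 × -215 = -22300 kJ/min
Sensible, feed 82.9→25 °C: -1475.8 kJ/min
Outlet flows (mol/min): A 73.278, O₂ 36.639, B 103.72
Sensible, products 25→137 °C: 3261.2 kJ/min
Q = ΔH = -20515 kJ/min = -341.91 kW
Heat removed = 341.91 kJ/s

Q_out = 342 kJ/s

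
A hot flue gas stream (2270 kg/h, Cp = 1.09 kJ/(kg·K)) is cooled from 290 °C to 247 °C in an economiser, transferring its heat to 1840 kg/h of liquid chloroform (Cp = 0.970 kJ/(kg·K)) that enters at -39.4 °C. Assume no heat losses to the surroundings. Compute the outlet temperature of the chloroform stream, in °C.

T_c,out = 20.2 °C

Heat released by hot stream: Q = 2270 × 1.09 × (290 − 247) = 106390 kJ/h
Energy balance on cold side (adiabatic exchanger): Q = ṁ_c·Cp_c·(T_c,out − T_c,in)
T_c,out = -39.4 + 106390/(1840 × 0.970) = 20.212 °C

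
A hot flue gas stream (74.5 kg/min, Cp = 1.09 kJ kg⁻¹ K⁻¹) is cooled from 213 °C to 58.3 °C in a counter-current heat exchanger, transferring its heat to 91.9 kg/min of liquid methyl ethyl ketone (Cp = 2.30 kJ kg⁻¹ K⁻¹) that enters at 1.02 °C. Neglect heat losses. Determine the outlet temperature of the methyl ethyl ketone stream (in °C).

Heat released by hot stream: Q = 74.5 × 1.09 × (213 − 58.3) = 12562 kJ/min
Energy balance on cold side (adiabatic exchanger): Q = ṁ_c·Cp_c·(T_c,out − T_c,in)
T_c,out = 1.02 + 12562/(91.9 × 2.30) = 60.453 °C

T_c,out = 60.5 °C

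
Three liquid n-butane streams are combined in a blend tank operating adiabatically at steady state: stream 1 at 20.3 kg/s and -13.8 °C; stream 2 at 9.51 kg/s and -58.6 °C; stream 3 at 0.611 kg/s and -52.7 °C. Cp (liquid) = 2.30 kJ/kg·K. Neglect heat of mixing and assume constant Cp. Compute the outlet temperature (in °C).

T_out = -28.6 °C

Adiabatic, steady state ⇒ Σ ṁᵢCp,ᵢ(T_out − Tᵢ) = 0
T_out = Σ ṁᵢCp,ᵢTᵢ / Σ ṁᵢCp,ᵢ
      = -2000.1 / 69.968 = -28.586 °C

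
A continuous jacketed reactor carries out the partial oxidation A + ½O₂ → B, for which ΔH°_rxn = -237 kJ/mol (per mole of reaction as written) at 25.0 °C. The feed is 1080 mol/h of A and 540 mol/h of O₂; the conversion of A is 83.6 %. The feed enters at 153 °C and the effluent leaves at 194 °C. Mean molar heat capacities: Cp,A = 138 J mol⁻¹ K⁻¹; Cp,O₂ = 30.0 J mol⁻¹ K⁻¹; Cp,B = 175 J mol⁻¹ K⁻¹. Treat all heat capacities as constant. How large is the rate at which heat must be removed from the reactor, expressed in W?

Extent of reaction ξ = 0.836 × 1080 = 902.88 mol/h
Reaction term: ξ·ΔH°_rxn = 902.88 × -237 = -213980 kJ/h
Sensible, feed 153→25 °C: -21151 kJ/h
Outlet flows (mol/h): A 177.12, O₂ 88.56, B 902.88
Sensible, products 25→194 °C: 31282 kJ/h
Q = ΔH = -203850 kJ/h = -56.625 kW
Heat removed = 56625 W

Q_out = 56600 W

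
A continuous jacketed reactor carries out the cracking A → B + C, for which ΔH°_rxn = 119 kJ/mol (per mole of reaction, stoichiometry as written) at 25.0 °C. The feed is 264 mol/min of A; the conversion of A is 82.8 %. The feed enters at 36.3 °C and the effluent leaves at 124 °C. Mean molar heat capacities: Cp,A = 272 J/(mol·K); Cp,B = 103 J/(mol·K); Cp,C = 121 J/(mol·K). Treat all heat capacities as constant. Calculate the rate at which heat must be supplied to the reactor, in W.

Extent of reaction ξ = 0.828 × 264 = 218.59 mol/min
Reaction term: ξ·ΔH°_rxn = 218.59 × 119 = 26012 kJ/min
Sensible, feed 36.3→25 °C: -811.43 kJ/min
Outlet flows (mol/min): A 45.408, B 218.59, C 218.59
Sensible, products 25→124 °C: 6070.2 kJ/min
Q = ΔH = 31271 kJ/min = 521.19 kW
Heat supplied = 521190 W

Q_in = 521000 W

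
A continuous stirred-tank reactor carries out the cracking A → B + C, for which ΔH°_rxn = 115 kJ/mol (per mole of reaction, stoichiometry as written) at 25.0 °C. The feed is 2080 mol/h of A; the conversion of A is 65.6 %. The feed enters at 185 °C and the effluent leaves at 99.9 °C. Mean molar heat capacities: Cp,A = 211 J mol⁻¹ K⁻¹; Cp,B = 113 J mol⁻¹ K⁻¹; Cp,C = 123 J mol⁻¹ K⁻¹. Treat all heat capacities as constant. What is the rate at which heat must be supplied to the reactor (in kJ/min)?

Extent of reaction ξ = 0.656 × 2080 = 1364.5 mol/h
Reaction term: ξ·ΔH°_rxn = 1364.5 × 115 = 156920 kJ/h
Sensible, feed 185→25 °C: -70221 kJ/h
Outlet flows (mol/h): A 715.52, B 1364.5, C 1364.5
Sensible, products 25→99.9 °C: 35427 kJ/h
Q = ΔH = 122120 kJ/h = 33.923 kW
Heat supplied = 2035.4 kJ/min

Q_in = 2040 kJ/min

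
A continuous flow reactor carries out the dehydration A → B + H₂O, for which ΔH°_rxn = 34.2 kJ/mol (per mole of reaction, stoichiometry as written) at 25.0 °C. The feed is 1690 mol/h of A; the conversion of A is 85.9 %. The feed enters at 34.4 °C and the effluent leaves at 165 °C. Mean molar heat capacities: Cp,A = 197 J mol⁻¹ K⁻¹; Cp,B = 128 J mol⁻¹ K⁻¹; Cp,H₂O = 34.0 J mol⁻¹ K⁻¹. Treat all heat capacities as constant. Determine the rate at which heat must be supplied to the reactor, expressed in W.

Extent of reaction ξ = 0.859 × 1690 = 1451.7 mol/h
Reaction term: ξ·ΔH°_rxn = 1451.7 × 34.2 = 49648 kJ/h
Sensible, feed 34.4→25 °C: -3129.5 kJ/h
Outlet flows (mol/h): A 238.29, B 1451.7, H₂O 1451.7
Sensible, products 25→165 °C: 39497 kJ/h
Q = ΔH = 86016 kJ/h = 23.893 kW
Heat supplied = 23893 W

Q_in = 23900 W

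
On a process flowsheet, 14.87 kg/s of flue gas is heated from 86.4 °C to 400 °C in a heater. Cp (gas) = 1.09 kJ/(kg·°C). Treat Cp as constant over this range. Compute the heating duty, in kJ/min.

Q = 305000 kJ/min

Q = ṁ·Cp·ΔT = 14.87 × 1.09 × (400 − 86.4) = 5082.9 kJ/s
Heating duty = 304980 kJ/min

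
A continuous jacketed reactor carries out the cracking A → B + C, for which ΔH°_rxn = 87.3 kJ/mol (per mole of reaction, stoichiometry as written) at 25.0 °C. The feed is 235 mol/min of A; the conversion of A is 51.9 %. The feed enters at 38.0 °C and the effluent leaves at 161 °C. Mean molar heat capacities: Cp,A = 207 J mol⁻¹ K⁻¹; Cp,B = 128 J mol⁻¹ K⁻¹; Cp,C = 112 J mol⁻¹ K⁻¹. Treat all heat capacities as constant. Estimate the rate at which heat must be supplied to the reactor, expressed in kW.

Q_in = 286 kW

Extent of reaction ξ = 0.519 × 235 = 121.97 mol/min
Reaction term: ξ·ΔH°_rxn = 121.97 × 87.3 = 10648 kJ/min
Sensible, feed 38.0→25 °C: -632.38 kJ/min
Outlet flows (mol/min): A 113.03, B 121.97, C 121.97
Sensible, products 25→161 °C: 7163.1 kJ/min
Q = ΔH = 17178 kJ/min = 286.3 kW
Heat supplied = 286.3 kW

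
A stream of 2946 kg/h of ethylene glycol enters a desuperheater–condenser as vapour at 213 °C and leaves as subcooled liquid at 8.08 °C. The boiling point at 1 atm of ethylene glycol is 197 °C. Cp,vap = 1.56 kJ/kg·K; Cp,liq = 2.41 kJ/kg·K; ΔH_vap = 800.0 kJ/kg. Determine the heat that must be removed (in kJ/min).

vapour 213→197 °C: -24.96 kJ/kg
condensation at 197 °C: -800 kJ/kg
liquid 197→8.08 °C: -455.3 kJ/kg
Δh = -24.96 + -800 + -455.3 = -1280.3 kJ/kg
Q = ṁ·Δh = 2946 kg/h × -1280.3 kJ/kg = -3.7716e+06 kJ/h
|Q| = 1047.7 kW = 62861 kJ/min

Q_c = 62900 kJ/min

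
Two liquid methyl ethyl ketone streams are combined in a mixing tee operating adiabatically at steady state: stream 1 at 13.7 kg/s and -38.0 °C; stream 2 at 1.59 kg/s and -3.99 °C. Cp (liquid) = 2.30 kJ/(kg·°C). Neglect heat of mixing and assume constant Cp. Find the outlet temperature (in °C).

No heat crosses the boundary, so H_out = H_in.
T_out = Σ ṁᵢCp,ᵢTᵢ / Σ ṁᵢCp,ᵢ
      = -1212 / 35.167 = -34.463 °C

T_out = -34.5 °C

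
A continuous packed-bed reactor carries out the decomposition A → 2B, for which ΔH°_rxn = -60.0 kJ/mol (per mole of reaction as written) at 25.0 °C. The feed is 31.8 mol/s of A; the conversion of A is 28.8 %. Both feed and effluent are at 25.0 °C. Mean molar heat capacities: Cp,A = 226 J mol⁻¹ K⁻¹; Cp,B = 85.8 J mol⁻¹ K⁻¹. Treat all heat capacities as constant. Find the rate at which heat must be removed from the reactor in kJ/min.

Q_out = 33000 kJ/min

Extent of reaction ξ = 0.288 × 31.8 = 9.1584 mol/s
Reaction term: ξ·ΔH°_rxn = 9.1584 × -60.0 = -549.5 kJ/s
Q = ΔH = -549.5 kJ/s = -549.5 kW
Heat removed = 32970 kJ/min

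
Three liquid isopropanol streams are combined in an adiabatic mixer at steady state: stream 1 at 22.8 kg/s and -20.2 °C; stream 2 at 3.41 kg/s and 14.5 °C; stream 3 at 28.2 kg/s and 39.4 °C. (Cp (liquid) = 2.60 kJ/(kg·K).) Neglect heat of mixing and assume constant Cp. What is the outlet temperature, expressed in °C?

T_out = 12.9 °C

Energy balance with Q = 0: Σ ṁᵢCp,ᵢ(T_out − Tᵢ) = 0
Σ ṁᵢCp,ᵢTᵢ = 22.8×2.60×-20.2 + 3.41×2.60×14.5 + 28.2×2.60×39.4 = 1819.9
Σ ṁᵢCp,ᵢ = 22.8×2.60 + 3.41×2.60 + 28.2×2.60 = 141.47
T_out = 1819.9 / 141.47 = 12.865 °C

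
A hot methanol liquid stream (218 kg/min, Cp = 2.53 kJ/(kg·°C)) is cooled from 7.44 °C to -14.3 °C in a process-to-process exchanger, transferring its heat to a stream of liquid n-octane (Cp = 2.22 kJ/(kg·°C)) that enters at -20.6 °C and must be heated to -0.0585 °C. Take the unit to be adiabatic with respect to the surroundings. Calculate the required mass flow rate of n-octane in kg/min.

ṁ_c = 263 kg/min

Heat released by hot stream: Q = 218 × 2.53 × (7.44 − -14.3) = 11990 kJ/min
Energy balance on cold side (adiabatic exchanger): Q = ṁ_c·Cp_c·(T_c,out − T_c,in)
ṁ_c = 11990 / [2.22 × (-0.0585 − -20.6)] = 262.94 kg/min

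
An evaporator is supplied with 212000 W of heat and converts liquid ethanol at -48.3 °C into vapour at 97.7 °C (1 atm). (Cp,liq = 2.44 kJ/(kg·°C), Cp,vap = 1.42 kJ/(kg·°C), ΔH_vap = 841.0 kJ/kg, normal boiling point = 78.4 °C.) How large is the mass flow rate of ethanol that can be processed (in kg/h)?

ṁ = 648 kg/h

Δh = 2.44×(78.4−-48.3) + 841.0 + 1.42×(97.7−78.4) = 1177.6 kJ/kg
Q = 212000 W = 212 kJ/s = 763200 kJ/h
ṁ = Q/Δh = 763200 / 1177.6 = 648.12 kg/h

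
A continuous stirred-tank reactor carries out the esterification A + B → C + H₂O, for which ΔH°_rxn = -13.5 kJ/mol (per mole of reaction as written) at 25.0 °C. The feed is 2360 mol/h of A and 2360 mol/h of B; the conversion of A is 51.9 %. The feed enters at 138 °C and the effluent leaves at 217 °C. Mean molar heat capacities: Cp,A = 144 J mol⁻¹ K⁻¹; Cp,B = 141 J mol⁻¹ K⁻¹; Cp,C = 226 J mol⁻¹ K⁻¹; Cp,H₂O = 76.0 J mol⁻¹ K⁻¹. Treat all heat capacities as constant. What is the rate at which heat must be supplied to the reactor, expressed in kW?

Q_in = 11.3 kW

Extent of reaction ξ = 0.519 × 2360 = 1224.8 mol/h
Reaction term: ξ·ΔH°_rxn = 1224.8 × -13.5 = -16535 kJ/h
Sensible, feed 138→25 °C: -76004 kJ/h
Outlet flows (mol/h): A 1135.2, B 1135.2, C 1224.8, H₂O 1224.8
Sensible, products 25→217 °C: 133140 kJ/h
Q = ΔH = 40598 kJ/h = 11.277 kW
Heat supplied = 11.277 kW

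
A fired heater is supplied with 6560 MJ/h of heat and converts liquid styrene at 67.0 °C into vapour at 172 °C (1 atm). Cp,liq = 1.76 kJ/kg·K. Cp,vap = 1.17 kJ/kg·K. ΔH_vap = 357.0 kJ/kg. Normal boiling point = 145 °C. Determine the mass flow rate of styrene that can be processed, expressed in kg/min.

Δh = 1.76×(145−67.0) + 357.0 + 1.17×(172−145) = 525.87 kJ/kg
Q = 6560 MJ/h = 1822.2 kJ/s = 109330 kJ/min
ṁ = Q/Δh = 109330 / 525.87 = 207.91 kg/min

ṁ = 208 kg/min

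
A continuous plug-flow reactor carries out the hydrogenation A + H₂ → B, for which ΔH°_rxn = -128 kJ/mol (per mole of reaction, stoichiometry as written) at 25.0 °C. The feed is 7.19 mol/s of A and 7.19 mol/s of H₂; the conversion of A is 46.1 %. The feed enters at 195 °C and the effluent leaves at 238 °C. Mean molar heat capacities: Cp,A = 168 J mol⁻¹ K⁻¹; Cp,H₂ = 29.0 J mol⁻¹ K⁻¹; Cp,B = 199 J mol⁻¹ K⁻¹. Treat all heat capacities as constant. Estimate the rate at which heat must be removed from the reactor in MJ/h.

Q_out = 1300 MJ/h

Extent of reaction ξ = 0.461 × 7.19 = 3.3146 mol/s
Reaction term: ξ·ΔH°_rxn = 3.3146 × -128 = -424.27 kJ/s
Sensible, feed 195→25 °C: -240.79 kJ/s
Outlet flows (mol/s): A 3.8754, H₂ 3.8754, B 3.3146
Sensible, products 25→238 °C: 303.11 kJ/s
Q = ΔH = -361.95 kJ/s = -361.95 kW
Heat removed = 1303 MJ/h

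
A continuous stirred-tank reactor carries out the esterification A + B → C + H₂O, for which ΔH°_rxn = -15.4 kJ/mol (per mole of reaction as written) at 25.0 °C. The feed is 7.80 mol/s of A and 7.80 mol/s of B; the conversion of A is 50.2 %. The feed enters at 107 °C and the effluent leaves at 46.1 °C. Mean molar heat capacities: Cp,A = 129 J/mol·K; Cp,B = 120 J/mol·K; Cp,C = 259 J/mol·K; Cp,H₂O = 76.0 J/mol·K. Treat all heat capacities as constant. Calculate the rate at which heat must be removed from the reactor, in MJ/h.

Extent of reaction ξ = 0.502 × 7.80 = 3.9156 mol/s
Reaction term: ξ·ΔH°_rxn = 3.9156 × -15.4 = -60.3 kJ/s
Sensible, feed 107→25 °C: -159.26 kJ/s
Outlet flows (mol/s): A 3.8844, B 3.8844, C 3.9156, H₂O 3.9156
Sensible, products 25→46.1 °C: 48.086 kJ/s
Q = ΔH = -171.47 kJ/s = -171.47 kW
Heat removed = 617.31 MJ/h

Q_out = 617 MJ/h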